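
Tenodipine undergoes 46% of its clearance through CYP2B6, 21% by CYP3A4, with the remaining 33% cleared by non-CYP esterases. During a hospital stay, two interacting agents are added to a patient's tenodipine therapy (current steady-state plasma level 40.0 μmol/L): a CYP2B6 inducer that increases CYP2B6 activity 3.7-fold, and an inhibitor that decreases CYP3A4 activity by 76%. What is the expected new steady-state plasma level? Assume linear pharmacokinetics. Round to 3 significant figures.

The CYP2B6 pathway (46% of clearance) is boosted to 3.7× activity: 0.46 × 3.7 = 1.702.
The CYP3A4 pathway (21% of clearance) drops to 0.24× activity: 0.21 × 0.24 = 0.0504.
Non-CYP routes (33%) are unchanged.
New clearance relative to baseline: 1.702 + 0.0504 + 0.33 = 2.0824.
New steady-state plasma level = 40.0 / 2.0824 = 19.2 μmol/L (concentration scales inversely with clearance).

19.2 μmol/L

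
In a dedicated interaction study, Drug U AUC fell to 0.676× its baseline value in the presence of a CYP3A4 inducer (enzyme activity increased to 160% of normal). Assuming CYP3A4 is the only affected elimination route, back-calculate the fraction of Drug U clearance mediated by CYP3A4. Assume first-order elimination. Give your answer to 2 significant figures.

CL'/CL = 1 / 0.676 = 1.479
1.6·fm + (1 − fm) = 1.479
fm = (1.479 − 1) / (1.6 − 1) = 0.80

0.80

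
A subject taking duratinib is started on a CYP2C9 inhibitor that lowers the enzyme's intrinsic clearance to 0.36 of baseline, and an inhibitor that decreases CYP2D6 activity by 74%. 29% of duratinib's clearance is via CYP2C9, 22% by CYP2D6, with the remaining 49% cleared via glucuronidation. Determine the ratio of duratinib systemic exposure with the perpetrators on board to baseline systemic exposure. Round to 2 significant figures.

CYP2C9: 0.29 × 0.36 = 0.1044
CYP2D6: 0.22 × 0.26 = 0.0572
Other: 0.49 (unchanged)
Relative clearance = 0.1044 + 0.0572 + 0.49 = 0.6516.
Net systemic exposure ratio = 1 / 0.6516 = 1.5.

1.5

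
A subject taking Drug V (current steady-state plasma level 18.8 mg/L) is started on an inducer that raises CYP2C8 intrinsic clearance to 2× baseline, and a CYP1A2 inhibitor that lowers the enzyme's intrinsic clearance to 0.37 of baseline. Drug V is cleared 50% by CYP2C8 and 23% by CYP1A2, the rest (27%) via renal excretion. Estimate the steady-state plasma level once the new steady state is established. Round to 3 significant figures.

CYP2C8: 0.5 × 2 = 1
CYP1A2: 0.23 × 0.37 = 0.0851
Other: 0.27 (unchanged)
Relative clearance = 1 + 0.0851 + 0.27 = 1.3551.
New steady-state plasma level = 18.8 / 1.3551 = 13.9 mg/L (concentration scales inversely with clearance).

13.9 mg/L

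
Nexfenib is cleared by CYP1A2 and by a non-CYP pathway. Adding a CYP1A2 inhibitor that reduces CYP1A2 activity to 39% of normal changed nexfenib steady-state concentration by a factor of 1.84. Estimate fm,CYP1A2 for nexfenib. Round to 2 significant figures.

0.75

Call the CYP1A2 fraction fm. After the interaction, CL_new/CL_old = fm × 0.39 + (1 − fm).
Steady-state concentration ratio = 1 / (new CL fraction), so new CL fraction = 1 / 1.84 = 0.5435.
fm × 0.39 + 1 − fm = 0.5435  ⇒  fm × (0.39 − 1) = −0.4565  ⇒  fm = 0.75.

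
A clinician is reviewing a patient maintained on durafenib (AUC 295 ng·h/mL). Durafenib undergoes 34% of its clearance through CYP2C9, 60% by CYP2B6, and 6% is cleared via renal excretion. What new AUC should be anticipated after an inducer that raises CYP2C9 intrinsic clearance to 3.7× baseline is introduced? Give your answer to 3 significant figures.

154 ng·h/mL

The CYP2C9 pathway (34% of clearance) increases to 3.7× activity: 0.34 × 3.7 = 1.258.
CYP2B6 (60%) and the residual 6% are unaffected.
CL_new/CL_old = 1.258 + 0.6 + 0.06 = 1.918.
AUC ∝ 1/CL, so new value = 295 / 1.918 = 154 ng·h/mL.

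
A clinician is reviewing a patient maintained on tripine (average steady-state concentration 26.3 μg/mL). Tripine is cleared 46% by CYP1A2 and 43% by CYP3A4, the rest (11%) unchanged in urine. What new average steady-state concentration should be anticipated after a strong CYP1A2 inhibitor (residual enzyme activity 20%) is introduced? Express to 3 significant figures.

41.6 μg/mL

The CYP1A2 pathway (46% of clearance) drops to 0.2× activity: 0.46 × 0.2 = 0.092.
CYP3A4 (43%) and the residual 11% are unaffected.
New clearance relative to baseline: 0.092 + 0.43 + 0.11 = 0.632.
Average steady-state concentration ∝ 1/CL, so new value = 26.3 / 0.632 = 41.6 μg/mL.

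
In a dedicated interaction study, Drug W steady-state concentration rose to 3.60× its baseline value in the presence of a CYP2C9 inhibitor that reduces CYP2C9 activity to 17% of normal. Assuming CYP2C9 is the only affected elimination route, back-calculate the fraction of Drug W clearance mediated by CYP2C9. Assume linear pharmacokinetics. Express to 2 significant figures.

0.87

CL'/CL = 1 / 3.60 = 0.2778
0.17·fm + (1 − fm) = 0.2778
fm = (0.2778 − 1) / (0.17 − 1) = 0.87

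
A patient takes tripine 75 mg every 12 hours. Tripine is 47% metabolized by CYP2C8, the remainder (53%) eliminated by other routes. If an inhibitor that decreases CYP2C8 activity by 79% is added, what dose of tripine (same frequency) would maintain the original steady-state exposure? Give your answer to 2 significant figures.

The CYP2C8 pathway (47% of clearance) is reduced to 0.21× activity: 0.47 × 0.21 = 0.0987.
Non-CYP routes (53%) are unchanged.
New clearance relative to baseline: 0.0987 + 0.53 = 0.6287.
To maintain the same steady-state level, dose must scale with clearance: new dose = 75 × 0.6287 = 47 mg.

47 mg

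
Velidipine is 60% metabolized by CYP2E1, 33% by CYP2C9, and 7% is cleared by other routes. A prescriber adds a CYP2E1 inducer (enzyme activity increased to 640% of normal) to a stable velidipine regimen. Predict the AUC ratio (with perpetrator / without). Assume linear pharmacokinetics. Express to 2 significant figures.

0.24

CYP2E1: 0.6 × 6.4 = 3.84
CYP2C9: 0.33 (unchanged)
Other: 0.07 (unchanged)
CL_new/CL_old = 3.84 + 0.33 + 0.07 = 4.24.
AUC is inversely proportional to clearance, so the fold-change is 1 / 4.24 = 0.24.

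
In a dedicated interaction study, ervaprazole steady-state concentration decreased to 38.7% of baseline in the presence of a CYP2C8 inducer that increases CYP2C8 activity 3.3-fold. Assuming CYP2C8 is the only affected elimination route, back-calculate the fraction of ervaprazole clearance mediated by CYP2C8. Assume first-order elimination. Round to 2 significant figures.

0.69

Write x for the fraction cleared via CYP2C8. The observed steady-state concentration change means clearance rose to 1/0.387 = 2.584 of baseline.
Only the CYP2C8 route changed, so 2.584 = x·3.3 + (1 − x), giving x = 0.69.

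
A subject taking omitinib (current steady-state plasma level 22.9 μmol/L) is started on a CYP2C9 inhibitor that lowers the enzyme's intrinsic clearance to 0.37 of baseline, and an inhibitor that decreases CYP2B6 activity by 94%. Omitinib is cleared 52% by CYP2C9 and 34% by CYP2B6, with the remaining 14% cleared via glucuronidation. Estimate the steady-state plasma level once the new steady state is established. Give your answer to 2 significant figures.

The CYP2C9 pathway (52% of clearance) drops to 0.37× activity: 0.52 × 0.37 = 0.1924.
The CYP2B6 pathway (34% of clearance) drops to 0.06× activity: 0.34 × 0.06 = 0.0204.
The remaining 14% of clearance is unaffected.
New clearance relative to baseline: 0.1924 + 0.0204 + 0.14 = 0.3528.
Steady-state plasma level ∝ 1/CL: new value = 22.9 / 0.3528 = 65 μmol/L.

65 μmol/L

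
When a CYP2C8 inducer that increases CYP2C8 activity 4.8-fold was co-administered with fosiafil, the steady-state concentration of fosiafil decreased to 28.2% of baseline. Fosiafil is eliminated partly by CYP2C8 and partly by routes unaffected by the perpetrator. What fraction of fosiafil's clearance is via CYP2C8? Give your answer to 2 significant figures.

0.67

Call the CYP2C8 fraction fm. After the interaction, CL_new/CL_old = fm × 4.8 + (1 − fm).
Steady-state concentration ratio = 1 / (new CL fraction), so new CL fraction = 1 / 0.282 = 3.546.
fm × 4.8 + 1 − fm = 3.546  ⇒  fm × (4.8 − 1) = 2.546  ⇒  fm = 0.67.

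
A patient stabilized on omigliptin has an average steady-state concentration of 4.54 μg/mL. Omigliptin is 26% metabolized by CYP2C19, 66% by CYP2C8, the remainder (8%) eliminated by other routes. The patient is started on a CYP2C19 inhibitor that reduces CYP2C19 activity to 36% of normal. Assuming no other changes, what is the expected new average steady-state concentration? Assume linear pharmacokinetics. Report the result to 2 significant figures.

CYP2C19: 0.26 × 0.36 = 0.0936
CYP2C8: 0.66 (unchanged)
Other: 0.08 (unchanged)
CL_new/CL_old = 0.0936 + 0.66 + 0.08 = 0.8336.
With dosing unchanged, average steady-state concentration scales as 1/CL: 4.54 / 0.8336 = 5.4 μg/mL.

5.4 μg/mL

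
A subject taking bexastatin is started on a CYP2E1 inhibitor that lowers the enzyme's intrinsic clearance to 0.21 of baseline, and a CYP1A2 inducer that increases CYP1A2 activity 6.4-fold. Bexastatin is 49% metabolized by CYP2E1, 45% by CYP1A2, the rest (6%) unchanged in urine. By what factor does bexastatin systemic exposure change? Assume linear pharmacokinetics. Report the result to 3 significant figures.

CYP2E1: 0.49 × 0.21 = 0.1029
CYP1A2: 0.45 × 6.4 = 2.88
Other: 0.06 (unchanged)
Relative clearance = 0.1029 + 2.88 + 0.06 = 3.0429.
Systemic exposure ∝ 1/CL: fold-change = 1 / 3.0429 = 0.329.

0.329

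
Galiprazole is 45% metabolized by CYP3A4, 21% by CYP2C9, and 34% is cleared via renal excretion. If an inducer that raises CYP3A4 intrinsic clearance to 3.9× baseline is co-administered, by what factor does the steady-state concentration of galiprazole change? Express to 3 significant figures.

0.434

The CYP3A4 pathway (45% of clearance) rises to 3.9× activity: 0.45 × 3.9 = 1.755.
CYP2C9 (21%) and the residual 34% are unaffected.
Relative clearance = 1.755 + 0.21 + 0.34 = 2.305.
Steady-state concentration is inversely proportional to clearance, so the fold-change is 1 / 2.305 = 0.434.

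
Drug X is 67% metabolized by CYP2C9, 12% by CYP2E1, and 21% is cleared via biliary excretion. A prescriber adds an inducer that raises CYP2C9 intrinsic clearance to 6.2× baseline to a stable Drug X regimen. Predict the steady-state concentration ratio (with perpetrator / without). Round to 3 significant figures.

0.223

CYP2C9: 0.67 × 6.2 = 4.154
CYP2E1: 0.12 (unchanged)
Other: 0.21 (unchanged)
CL_new/CL_old = 4.154 + 0.12 + 0.21 = 4.484.
Steady-state concentration ratio = CL_old/CL_new = 1 / 4.484 = 0.223.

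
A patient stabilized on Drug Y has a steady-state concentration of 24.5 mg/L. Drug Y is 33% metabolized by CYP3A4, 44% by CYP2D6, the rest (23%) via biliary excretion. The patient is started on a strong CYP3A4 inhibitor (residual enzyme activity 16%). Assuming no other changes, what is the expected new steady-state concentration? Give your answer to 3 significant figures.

33.9 mg/L

The CYP3A4 pathway (33% of clearance) falls to 0.16× activity: 0.33 × 0.16 = 0.0528.
CYP2D6 (44%) and the residual 23% are unaffected.
CL_new/CL_old = 0.0528 + 0.44 + 0.23 = 0.7228.
Steady-state concentration ∝ 1/CL, so new value = 24.5 / 0.7228 = 33.9 mg/L.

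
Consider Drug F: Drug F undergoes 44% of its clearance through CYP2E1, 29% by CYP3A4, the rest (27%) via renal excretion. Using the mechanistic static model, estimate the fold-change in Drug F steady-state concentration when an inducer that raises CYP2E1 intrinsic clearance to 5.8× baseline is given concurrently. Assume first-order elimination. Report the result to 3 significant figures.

CYP2E1: 0.44 × 5.8 = 2.552
CYP3A4: 0.29 (unchanged)
Other: 0.27 (unchanged)
Relative clearance = 2.552 + 0.29 + 0.27 = 3.112.
Steady-state concentration is inversely proportional to clearance, so the fold-change is 1 / 3.112 = 0.321.

0.321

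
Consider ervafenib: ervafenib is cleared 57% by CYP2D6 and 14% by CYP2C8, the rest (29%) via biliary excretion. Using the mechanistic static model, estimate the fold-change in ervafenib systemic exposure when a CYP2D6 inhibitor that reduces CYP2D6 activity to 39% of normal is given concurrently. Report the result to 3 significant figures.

1.53

The CYP2D6 pathway (57% of clearance) drops to 0.39× activity: 0.57 × 0.39 = 0.2223.
CYP2C8 (14%) and the residual 29% are unaffected.
Relative clearance = 0.2223 + 0.14 + 0.29 = 0.6523.
Systemic exposure is inversely proportional to clearance, so the fold-change is 1 / 0.6523 = 1.53.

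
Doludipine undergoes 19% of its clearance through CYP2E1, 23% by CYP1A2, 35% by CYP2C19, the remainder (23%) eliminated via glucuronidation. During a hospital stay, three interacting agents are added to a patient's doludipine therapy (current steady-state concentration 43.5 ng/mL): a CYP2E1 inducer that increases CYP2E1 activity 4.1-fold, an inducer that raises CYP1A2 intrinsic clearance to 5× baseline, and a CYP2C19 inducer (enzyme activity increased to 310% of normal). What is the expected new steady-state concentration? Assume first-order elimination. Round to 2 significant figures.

13 ng/mL

CYP2E1: 0.19 × 4.1 = 0.779
CYP1A2: 0.23 × 5 = 1.15
CYP2C19: 0.35 × 3.1 = 1.085
Other: 0.23 (unchanged)
CL_new/CL_old = 0.779 + 1.15 + 1.085 + 0.23 = 3.244.
New steady-state concentration = 43.5 / 3.244 = 13 ng/mL (concentration scales inversely with clearance).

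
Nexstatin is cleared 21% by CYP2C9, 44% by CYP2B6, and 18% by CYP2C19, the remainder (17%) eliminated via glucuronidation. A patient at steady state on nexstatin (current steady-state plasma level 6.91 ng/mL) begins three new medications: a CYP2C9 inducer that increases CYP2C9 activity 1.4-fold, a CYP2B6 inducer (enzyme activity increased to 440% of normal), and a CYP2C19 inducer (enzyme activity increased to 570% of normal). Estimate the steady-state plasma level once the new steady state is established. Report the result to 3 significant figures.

The CYP2C9 pathway (21% of clearance) increases to 1.4× activity: 0.21 × 1.4 = 0.294.
The CYP2B6 pathway (44% of clearance) increases to 4.4× activity: 0.44 × 4.4 = 1.936.
The CYP2C19 pathway (18% of clearance) increases to 5.7× activity: 0.18 × 5.7 = 1.026.
Non-CYP routes (17%) are unchanged.
CL_new/CL_old = 0.294 + 1.936 + 1.026 + 0.17 = 3.426.
Dividing the baseline by the relative clearance: 6.91 / 3.426 = 2.02 ng/mL.

2.02 ng/mL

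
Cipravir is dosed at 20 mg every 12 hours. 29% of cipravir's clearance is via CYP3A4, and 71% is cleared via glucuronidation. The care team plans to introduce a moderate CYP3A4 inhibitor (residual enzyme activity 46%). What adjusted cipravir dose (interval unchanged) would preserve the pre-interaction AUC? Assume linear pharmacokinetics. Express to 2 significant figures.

17 mg

CYP3A4: 0.29 × 0.46 = 0.1334
Other: 0.71 (unchanged)
Relative clearance = 0.1334 + 0.71 = 0.8434.
Css,avg = (dose rate)/CL, so holding Css fixed requires dose ∝ CL: 20 × 0.8434 = 17 mg.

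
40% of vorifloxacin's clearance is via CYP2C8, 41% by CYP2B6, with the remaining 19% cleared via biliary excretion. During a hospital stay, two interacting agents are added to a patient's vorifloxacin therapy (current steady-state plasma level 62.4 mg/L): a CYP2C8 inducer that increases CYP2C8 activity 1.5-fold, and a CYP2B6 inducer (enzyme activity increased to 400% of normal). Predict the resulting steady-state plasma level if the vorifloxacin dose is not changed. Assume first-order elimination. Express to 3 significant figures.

25.7 mg/L

The CYP2C8 pathway (40% of clearance) increases to 1.5× activity: 0.4 × 1.5 = 0.6.
The CYP2B6 pathway (41% of clearance) is boosted to 4× activity: 0.41 × 4 = 1.64.
Non-CYP routes (19%) are unchanged.
Relative clearance = 0.6 + 1.64 + 0.19 = 2.43.
New steady-state plasma level = 62.4 / 2.43 = 25.7 mg/L (concentration scales inversely with clearance).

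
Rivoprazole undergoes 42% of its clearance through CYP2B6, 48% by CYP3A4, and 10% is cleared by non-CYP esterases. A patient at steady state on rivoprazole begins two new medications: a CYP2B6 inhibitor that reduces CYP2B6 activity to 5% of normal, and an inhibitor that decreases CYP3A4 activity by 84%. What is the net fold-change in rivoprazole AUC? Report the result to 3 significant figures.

5.06

The CYP2B6 pathway (42% of clearance) falls to 0.05× activity: 0.42 × 0.05 = 0.021.
The CYP3A4 pathway (48% of clearance) drops to 0.16× activity: 0.48 × 0.16 = 0.0768.
Non-CYP routes (10%) are unchanged.
New clearance relative to baseline: 0.021 + 0.0768 + 0.1 = 0.1978.
AUC ∝ 1/CL: fold-change = 1 / 0.1978 = 5.06.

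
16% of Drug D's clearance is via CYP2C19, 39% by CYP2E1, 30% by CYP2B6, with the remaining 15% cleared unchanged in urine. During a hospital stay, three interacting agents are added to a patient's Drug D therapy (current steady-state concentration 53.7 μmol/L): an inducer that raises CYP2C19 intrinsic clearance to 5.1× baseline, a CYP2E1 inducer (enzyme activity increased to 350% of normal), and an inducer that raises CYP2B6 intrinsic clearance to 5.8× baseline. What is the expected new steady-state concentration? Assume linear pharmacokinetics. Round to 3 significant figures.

13.2 μmol/L

The CYP2C19 pathway (16% of clearance) increases to 5.1× activity: 0.16 × 5.1 = 0.816.
The CYP2E1 pathway (39% of clearance) rises to 3.5× activity: 0.39 × 3.5 = 1.365.
The CYP2B6 pathway (30% of clearance) rises to 5.8× activity: 0.3 × 5.8 = 1.74.
Non-CYP routes (15%) are unchanged.
New clearance relative to baseline: 0.816 + 1.365 + 1.74 + 0.15 = 4.071.
Dividing the baseline by the relative clearance: 53.7 / 4.071 = 13.2 μmol/L.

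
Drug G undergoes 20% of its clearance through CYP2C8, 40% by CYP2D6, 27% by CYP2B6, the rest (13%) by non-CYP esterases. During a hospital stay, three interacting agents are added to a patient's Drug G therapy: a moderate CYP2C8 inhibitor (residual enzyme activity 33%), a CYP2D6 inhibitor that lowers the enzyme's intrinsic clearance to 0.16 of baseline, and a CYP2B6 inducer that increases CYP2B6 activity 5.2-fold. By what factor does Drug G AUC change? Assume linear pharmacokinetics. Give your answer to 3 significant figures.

CYP2C8: 0.2 × 0.33 = 0.066
CYP2D6: 0.4 × 0.16 = 0.064
CYP2B6: 0.27 × 5.2 = 1.404
Other: 0.13 (unchanged)
CL_new/CL_old = 0.066 + 0.064 + 1.404 + 0.13 = 1.664.
Net AUC ratio = 1 / 1.664 = 0.601.

0.601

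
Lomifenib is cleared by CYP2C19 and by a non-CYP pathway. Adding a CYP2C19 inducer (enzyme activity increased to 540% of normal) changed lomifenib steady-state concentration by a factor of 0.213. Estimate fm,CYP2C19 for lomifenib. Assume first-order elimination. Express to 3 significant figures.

0.840

CL'/CL = 1 / 0.213 = 4.695
5.4·fm + (1 − fm) = 4.695
fm = (4.695 − 1) / (5.4 − 1) = 0.840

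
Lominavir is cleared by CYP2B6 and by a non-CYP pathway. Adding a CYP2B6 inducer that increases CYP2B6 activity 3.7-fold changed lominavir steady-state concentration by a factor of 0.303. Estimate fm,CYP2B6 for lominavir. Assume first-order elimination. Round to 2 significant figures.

0.85

Write x for the fraction cleared via CYP2B6. The observed steady-state concentration change means clearance rose to 1/0.303 = 3.3 of baseline.
Only the CYP2B6 route changed, so 3.3 = x·3.7 + (1 − x), giving x = 0.85.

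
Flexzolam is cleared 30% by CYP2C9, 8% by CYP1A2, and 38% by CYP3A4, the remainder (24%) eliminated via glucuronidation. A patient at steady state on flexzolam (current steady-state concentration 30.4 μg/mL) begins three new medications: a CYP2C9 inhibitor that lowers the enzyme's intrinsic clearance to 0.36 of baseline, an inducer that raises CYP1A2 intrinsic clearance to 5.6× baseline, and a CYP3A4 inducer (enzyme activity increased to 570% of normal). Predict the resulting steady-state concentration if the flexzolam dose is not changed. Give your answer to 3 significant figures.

10.3 μg/mL

CYP2C9: 0.3 × 0.36 = 0.108
CYP1A2: 0.08 × 5.6 = 0.448
CYP3A4: 0.38 × 5.7 = 2.166
Other: 0.24 (unchanged)
Relative clearance = 0.108 + 0.448 + 2.166 + 0.24 = 2.962.
Steady-state concentration ∝ 1/CL: new value = 30.4 / 2.962 = 10.3 μg/mL.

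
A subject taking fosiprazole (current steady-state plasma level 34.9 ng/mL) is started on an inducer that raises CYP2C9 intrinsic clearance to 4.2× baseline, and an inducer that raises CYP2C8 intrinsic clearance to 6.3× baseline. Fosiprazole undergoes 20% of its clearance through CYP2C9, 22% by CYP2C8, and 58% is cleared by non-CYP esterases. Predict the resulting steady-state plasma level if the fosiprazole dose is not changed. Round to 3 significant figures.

The CYP2C9 pathway (20% of clearance) is boosted to 4.2× activity: 0.2 × 4.2 = 0.84.
The CYP2C8 pathway (22% of clearance) is boosted to 6.3× activity: 0.22 × 6.3 = 1.386.
The remaining 58% of clearance is unaffected.
CL_new/CL_old = 0.84 + 1.386 + 0.58 = 2.806.
New steady-state plasma level = 34.9 / 2.806 = 12.4 ng/mL (concentration scales inversely with clearance).

12.4 ng/mL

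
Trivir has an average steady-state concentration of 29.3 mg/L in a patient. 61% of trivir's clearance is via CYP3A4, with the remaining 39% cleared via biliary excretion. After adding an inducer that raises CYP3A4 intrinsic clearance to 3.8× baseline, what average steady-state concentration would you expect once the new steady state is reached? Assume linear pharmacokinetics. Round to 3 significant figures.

10.8 mg/L

The CYP3A4 pathway (61% of clearance) rises to 3.8× activity: 0.61 × 3.8 = 2.318.
The remaining 39% of clearance is unaffected.
New clearance relative to baseline: 2.318 + 0.39 = 2.708.
New average steady-state concentration = baseline ÷ relative clearance = 29.3 / 2.708 = 10.8 mg/L.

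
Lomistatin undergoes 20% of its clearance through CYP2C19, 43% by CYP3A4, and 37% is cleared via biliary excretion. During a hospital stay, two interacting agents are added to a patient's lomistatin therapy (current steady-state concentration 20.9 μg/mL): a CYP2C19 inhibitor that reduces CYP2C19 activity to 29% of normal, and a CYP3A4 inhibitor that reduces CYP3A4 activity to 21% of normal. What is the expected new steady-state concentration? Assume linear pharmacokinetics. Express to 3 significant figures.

40.3 μg/mL

The CYP2C19 pathway (20% of clearance) drops to 0.29× activity: 0.2 × 0.29 = 0.058.
The CYP3A4 pathway (43% of clearance) is reduced to 0.21× activity: 0.43 × 0.21 = 0.0903.
The remaining 37% of clearance is unaffected.
CL_new/CL_old = 0.058 + 0.0903 + 0.37 = 0.5183.
Dividing the baseline by the relative clearance: 20.9 / 0.5183 = 40.3 μg/mL.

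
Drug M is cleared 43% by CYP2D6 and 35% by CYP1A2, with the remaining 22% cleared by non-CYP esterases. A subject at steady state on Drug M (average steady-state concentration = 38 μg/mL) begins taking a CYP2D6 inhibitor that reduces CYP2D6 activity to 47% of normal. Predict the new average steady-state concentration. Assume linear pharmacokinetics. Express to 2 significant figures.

The CYP2D6 pathway (43% of clearance) drops to 0.47× activity: 0.43 × 0.47 = 0.2021.
CYP1A2 (35%) and the residual 22% are unaffected.
CL_new/CL_old = 0.2021 + 0.35 + 0.22 = 0.7721.
New average steady-state concentration = baseline ÷ relative clearance = 38 / 0.7721 = 49 μg/mL.

49 μg/mL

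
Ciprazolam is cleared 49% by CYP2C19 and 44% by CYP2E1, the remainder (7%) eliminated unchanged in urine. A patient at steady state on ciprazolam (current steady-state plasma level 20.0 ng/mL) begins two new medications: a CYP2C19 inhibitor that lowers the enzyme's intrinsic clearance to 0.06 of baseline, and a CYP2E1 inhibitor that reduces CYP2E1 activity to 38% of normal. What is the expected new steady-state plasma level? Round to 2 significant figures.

75 ng/mL

CYP2C19: 0.49 × 0.06 = 0.0294
CYP2E1: 0.44 × 0.38 = 0.1672
Other: 0.07 (unchanged)
Relative clearance = 0.0294 + 0.1672 + 0.07 = 0.2666.
New steady-state plasma level = 20.0 / 0.2666 = 75 ng/mL (concentration scales inversely with clearance).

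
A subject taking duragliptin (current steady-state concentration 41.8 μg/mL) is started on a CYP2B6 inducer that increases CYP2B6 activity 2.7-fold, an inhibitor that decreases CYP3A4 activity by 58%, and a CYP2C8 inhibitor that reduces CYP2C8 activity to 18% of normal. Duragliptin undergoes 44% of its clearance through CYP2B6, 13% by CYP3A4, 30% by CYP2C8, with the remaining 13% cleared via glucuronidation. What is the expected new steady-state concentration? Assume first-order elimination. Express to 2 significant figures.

CYP2B6: 0.44 × 2.7 = 1.188
CYP3A4: 0.13 × 0.42 = 0.0546
CYP2C8: 0.3 × 0.18 = 0.054
Other: 0.13 (unchanged)
New clearance relative to baseline: 1.188 + 0.0546 + 0.054 + 0.13 = 1.4266.
Steady-state concentration ∝ 1/CL: new value = 41.8 / 1.4266 = 29 μg/mL.

29 μg/mL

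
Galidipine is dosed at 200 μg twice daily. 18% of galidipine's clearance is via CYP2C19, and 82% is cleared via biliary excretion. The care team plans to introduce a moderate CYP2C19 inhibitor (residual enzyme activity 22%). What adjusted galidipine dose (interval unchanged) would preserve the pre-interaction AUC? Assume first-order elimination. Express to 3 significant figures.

172 μg

The CYP2C19 pathway (18% of clearance) is reduced to 0.22× activity: 0.18 × 0.22 = 0.0396.
The remaining 82% of clearance is unaffected.
CL_new/CL_old = 0.0396 + 0.82 = 0.8596.
Css,avg = (dose rate)/CL, so holding Css fixed requires dose ∝ CL: 200 × 0.8596 = 172 μg.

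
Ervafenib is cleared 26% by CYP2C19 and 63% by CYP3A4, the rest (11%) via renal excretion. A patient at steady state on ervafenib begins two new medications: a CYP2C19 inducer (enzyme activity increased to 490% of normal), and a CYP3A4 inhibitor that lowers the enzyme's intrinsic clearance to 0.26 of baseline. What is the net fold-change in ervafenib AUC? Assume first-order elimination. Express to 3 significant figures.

The CYP2C19 pathway (26% of clearance) rises to 4.9× activity: 0.26 × 4.9 = 1.274.
The CYP3A4 pathway (63% of clearance) drops to 0.26× activity: 0.63 × 0.26 = 0.1638.
Non-CYP routes (11%) are unchanged.
CL_new/CL_old = 1.274 + 0.1638 + 0.11 = 1.5478.
Net AUC ratio = 1 / 1.5478 = 0.646.

0.646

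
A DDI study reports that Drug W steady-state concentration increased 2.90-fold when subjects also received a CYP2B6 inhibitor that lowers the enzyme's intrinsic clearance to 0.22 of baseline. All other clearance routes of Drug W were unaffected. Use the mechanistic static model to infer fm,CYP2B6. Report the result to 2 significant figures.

Let fm be the CYP2B6 fraction. New clearance relative to baseline = fm × 0.22 + (1 − fm).
Steady-state concentration ratio = 1 / (new CL fraction), so new CL fraction = 1 / 2.90 = 0.3448.
fm × 0.22 + 1 − fm = 0.3448  ⇒  fm × (0.22 − 1) = −0.6552  ⇒  fm = 0.84.

0.84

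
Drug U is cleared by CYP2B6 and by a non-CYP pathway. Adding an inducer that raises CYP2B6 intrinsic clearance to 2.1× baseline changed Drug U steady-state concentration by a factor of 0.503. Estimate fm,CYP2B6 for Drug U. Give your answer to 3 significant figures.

CL'/CL = 1 / 0.503 = 1.988
2.1·fm + (1 − fm) = 1.988
fm = (1.988 − 1) / (2.1 − 1) = 0.898

0.898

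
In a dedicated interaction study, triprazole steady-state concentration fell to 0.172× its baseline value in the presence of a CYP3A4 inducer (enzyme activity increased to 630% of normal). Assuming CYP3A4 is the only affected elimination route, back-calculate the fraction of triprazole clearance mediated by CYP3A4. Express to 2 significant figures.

Let x = fm,CYP3A4. Because steady-state concentration ∝ 1/CL, relative clearance rose to 1/0.172 = 5.814.
Only the CYP3A4 route changed, so 5.814 = x·6.3 + (1 − x), giving x = 0.91.

0.91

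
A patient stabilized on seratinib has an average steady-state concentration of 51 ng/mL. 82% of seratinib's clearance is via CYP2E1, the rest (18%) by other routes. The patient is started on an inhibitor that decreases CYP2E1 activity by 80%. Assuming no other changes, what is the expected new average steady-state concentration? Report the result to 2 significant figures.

1.5 × 10² ng/mL

The CYP2E1 pathway (82% of clearance) falls to 0.2× activity: 0.82 × 0.2 = 0.164.
Non-CYP routes (18%) are unchanged.
Relative clearance = 0.164 + 0.18 = 0.344.
New average steady-state concentration = baseline ÷ relative clearance = 51 / 0.344 = 1.5 × 10² ng/mL.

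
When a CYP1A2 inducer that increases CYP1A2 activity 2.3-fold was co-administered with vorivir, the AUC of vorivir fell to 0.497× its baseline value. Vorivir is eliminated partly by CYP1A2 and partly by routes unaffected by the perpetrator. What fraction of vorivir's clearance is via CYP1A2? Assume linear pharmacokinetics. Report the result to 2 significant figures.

0.78

CL'/CL = 1 / 0.497 = 2.012
2.3·fm + (1 − fm) = 2.012
fm = (2.012 − 1) / (2.3 − 1) = 0.78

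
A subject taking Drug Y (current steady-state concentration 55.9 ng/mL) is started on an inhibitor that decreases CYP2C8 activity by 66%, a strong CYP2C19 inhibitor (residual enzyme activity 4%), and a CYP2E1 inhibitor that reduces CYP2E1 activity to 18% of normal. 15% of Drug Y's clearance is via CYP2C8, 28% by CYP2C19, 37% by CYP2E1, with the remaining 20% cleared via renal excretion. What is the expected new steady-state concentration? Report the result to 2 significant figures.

1.7 × 10² ng/mL

The CYP2C8 pathway (15% of clearance) falls to 0.34× activity: 0.15 × 0.34 = 0.051.
The CYP2C19 pathway (28% of clearance) falls to 0.04× activity: 0.28 × 0.04 = 0.0112.
The CYP2E1 pathway (37% of clearance) drops to 0.18× activity: 0.37 × 0.18 = 0.0666.
The remaining 20% of clearance is unaffected.
Relative clearance = 0.051 + 0.0112 + 0.0666 + 0.2 = 0.3288.
Dividing the baseline by the relative clearance: 55.9 / 0.3288 = 1.7 × 10² ng/mL.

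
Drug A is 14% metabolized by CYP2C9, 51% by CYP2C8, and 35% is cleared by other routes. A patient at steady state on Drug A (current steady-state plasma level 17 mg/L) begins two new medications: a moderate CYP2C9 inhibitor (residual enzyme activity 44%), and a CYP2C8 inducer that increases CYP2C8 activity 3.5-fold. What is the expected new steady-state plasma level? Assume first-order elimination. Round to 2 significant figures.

The CYP2C9 pathway (14% of clearance) falls to 0.44× activity: 0.14 × 0.44 = 0.0616.
The CYP2C8 pathway (51% of clearance) increases to 3.5× activity: 0.51 × 3.5 = 1.785.
Non-CYP routes (35%) are unchanged.
CL_new/CL_old = 0.0616 + 1.785 + 0.35 = 2.1966.
New steady-state plasma level = 17 / 2.1966 = 7.7 mg/L (concentration scales inversely with clearance).

7.7 mg/L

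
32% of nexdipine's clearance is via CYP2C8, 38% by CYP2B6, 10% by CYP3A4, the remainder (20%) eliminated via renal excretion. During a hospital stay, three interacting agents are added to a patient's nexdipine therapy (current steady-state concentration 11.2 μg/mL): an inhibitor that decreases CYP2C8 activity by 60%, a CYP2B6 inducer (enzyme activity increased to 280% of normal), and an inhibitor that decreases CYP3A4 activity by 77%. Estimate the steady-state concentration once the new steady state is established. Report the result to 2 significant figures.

7.9 μg/mL

The CYP2C8 pathway (32% of clearance) drops to 0.4× activity: 0.32 × 0.4 = 0.128.
The CYP2B6 pathway (38% of clearance) is boosted to 2.8× activity: 0.38 × 2.8 = 1.064.
The CYP3A4 pathway (10% of clearance) is reduced to 0.23× activity: 0.1 × 0.23 = 0.023.
Non-CYP routes (20%) are unchanged.
CL_new/CL_old = 0.128 + 1.064 + 0.023 + 0.2 = 1.415.
Dividing the baseline by the relative clearance: 11.2 / 1.415 = 7.9 μg/mL.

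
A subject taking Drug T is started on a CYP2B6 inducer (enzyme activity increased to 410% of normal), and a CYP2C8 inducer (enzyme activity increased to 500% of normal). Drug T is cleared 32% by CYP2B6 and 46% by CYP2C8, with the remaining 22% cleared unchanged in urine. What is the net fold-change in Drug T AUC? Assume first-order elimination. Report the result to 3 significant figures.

CYP2B6: 0.32 × 4.1 = 1.312
CYP2C8: 0.46 × 5 = 2.3
Other: 0.22 (unchanged)
New clearance relative to baseline: 1.312 + 2.3 + 0.22 = 3.832.
Net AUC ratio = 1 / 3.832 = 0.261.

0.261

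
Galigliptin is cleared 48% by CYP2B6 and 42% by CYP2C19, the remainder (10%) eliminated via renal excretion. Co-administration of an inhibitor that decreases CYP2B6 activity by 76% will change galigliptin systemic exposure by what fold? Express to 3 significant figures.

1.57

The CYP2B6 pathway (48% of clearance) is reduced to 0.24× activity: 0.48 × 0.24 = 0.1152.
CYP2C19 (42%) and the residual 10% are unaffected.
New clearance relative to baseline: 0.1152 + 0.42 + 0.1 = 0.6352.
Systemic exposure is inversely proportional to clearance, so the fold-change is 1 / 0.6352 = 1.57.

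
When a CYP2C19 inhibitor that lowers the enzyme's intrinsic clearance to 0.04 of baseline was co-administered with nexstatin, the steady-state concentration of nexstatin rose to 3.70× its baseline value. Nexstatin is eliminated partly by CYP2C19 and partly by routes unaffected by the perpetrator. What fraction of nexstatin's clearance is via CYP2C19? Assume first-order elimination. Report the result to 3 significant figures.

0.760

Let x = fm,CYP2C19. Because steady-state concentration ∝ 1/CL, relative clearance fell to 1/3.70 = 0.2703.
Setting x·0.04 + (1 − x) = 0.2703 and solving: x = (0.2703 − 1)/(0.04 − 1) = 0.760.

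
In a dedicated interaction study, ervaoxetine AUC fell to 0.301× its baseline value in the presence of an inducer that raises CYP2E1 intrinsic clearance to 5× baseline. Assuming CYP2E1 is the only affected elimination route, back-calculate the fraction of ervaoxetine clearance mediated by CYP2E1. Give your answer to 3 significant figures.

0.581

Let fm be the CYP2E1 fraction. New clearance relative to baseline = fm × 5 + (1 − fm).
AUC ratio = 1 / (new CL fraction), so new CL fraction = 1 / 0.301 = 3.322.
fm × 5 + 1 − fm = 3.322  ⇒  fm × (5 − 1) = 2.322  ⇒  fm = 0.581.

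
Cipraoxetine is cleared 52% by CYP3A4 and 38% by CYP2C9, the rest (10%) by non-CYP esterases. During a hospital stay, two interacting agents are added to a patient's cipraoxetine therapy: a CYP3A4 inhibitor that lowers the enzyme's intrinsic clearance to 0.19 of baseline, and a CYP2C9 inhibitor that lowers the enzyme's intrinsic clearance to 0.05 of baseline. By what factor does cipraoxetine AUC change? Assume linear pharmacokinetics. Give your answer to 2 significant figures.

CYP3A4: 0.52 × 0.19 = 0.0988
CYP2C9: 0.38 × 0.05 = 0.019
Other: 0.1 (unchanged)
New clearance relative to baseline: 0.0988 + 0.019 + 0.1 = 0.2178.
AUC ∝ 1/CL: fold-change = 1 / 0.2178 = 4.6.

4.6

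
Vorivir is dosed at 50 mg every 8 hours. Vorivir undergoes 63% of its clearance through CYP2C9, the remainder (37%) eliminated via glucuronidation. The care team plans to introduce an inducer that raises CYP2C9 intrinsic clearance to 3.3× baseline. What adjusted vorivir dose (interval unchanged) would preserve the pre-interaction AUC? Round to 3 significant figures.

122 mg

CYP2C9: 0.63 × 3.3 = 2.079
Other: 0.37 (unchanged)
Relative clearance = 2.079 + 0.37 = 2.449.
Exposure is unchanged when dose changes in proportion to clearance. New dose = 50 mg × 2.449 = 122 mg.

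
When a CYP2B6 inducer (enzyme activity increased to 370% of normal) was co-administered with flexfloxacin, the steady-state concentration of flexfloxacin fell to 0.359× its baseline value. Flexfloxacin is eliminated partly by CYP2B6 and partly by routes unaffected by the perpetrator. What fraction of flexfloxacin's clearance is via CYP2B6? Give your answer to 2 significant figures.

Let x = fm,CYP2B6. Because steady-state concentration ∝ 1/CL, relative clearance rose to 1/0.359 = 2.786.
Only the CYP2B6 route changed, so 2.786 = x·3.7 + (1 − x), giving x = 0.66.

0.66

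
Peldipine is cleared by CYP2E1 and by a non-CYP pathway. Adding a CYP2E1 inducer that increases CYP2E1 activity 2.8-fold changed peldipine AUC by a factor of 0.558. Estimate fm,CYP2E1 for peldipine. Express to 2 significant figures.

Call the CYP2E1 fraction fm. After the interaction, CL_new/CL_old = fm × 2.8 + (1 − fm).
AUC ratio = 1 / (new CL fraction), so new CL fraction = 1 / 0.558 = 1.792.
fm × 2.8 + 1 − fm = 1.792  ⇒  fm × (2.8 − 1) = 0.7921  ⇒  fm = 0.44.

0.44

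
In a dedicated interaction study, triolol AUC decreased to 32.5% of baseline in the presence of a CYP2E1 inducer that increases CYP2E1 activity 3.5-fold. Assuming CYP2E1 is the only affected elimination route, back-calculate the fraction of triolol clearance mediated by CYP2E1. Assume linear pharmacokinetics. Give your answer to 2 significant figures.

0.83

Call the CYP2E1 fraction fm. After the interaction, CL_new/CL_old = fm × 3.5 + (1 − fm).
AUC ratio = 1 / (new CL fraction), so new CL fraction = 1 / 0.325 = 3.077.
fm × 3.5 + 1 − fm = 3.077  ⇒  fm × (3.5 − 1) = 2.077  ⇒  fm = 0.83.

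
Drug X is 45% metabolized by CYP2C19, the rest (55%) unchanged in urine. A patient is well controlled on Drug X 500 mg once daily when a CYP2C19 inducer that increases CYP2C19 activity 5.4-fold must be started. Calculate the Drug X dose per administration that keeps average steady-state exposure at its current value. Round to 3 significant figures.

The CYP2C19 pathway (45% of clearance) increases to 5.4× activity: 0.45 × 5.4 = 2.43.
Non-CYP routes (55%) are unchanged.
Relative clearance = 2.43 + 0.55 = 2.98.
To maintain the same steady-state level, dose must scale with clearance: new dose = 500 × 2.98 = 1.49 × 10³ mg.

1.49 × 10³ mg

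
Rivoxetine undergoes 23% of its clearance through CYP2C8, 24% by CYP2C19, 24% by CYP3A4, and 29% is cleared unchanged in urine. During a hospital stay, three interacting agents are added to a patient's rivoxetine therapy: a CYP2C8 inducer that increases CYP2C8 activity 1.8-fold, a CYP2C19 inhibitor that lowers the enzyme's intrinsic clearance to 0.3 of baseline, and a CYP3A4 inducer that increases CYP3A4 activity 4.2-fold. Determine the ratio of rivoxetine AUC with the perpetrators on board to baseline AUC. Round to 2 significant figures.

0.56

The CYP2C8 pathway (23% of clearance) is boosted to 1.8× activity: 0.23 × 1.8 = 0.414.
The CYP2C19 pathway (24% of clearance) drops to 0.3× activity: 0.24 × 0.3 = 0.072.
The CYP3A4 pathway (24% of clearance) is boosted to 4.2× activity: 0.24 × 4.2 = 1.008.
The remaining 29% of clearance is unaffected.
Relative clearance = 0.414 + 0.072 + 1.008 + 0.29 = 1.784.
Net AUC ratio = 1 / 1.784 = 0.56.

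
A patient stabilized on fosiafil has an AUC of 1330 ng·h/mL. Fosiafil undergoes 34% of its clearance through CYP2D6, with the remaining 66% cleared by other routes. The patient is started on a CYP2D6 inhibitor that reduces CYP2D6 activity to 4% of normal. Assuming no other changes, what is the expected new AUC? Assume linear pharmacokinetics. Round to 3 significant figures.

The CYP2D6 pathway (34% of clearance) is reduced to 0.04× activity: 0.34 × 0.04 = 0.0136.
The remaining 66% of clearance is unaffected.
CL_new/CL_old = 0.0136 + 0.66 = 0.6736.
AUC ∝ 1/CL, so new value = 1330 / 0.6736 = 1.97 × 10³ ng·h/mL.

1.97 × 10³ ng·h/mL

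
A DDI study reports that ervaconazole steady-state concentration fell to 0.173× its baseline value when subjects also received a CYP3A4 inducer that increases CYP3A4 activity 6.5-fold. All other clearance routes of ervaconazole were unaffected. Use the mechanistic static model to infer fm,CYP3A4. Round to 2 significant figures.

0.87

Let fm be the CYP3A4 fraction. New clearance relative to baseline = fm × 6.5 + (1 − fm).
Steady-state concentration ratio = 1 / (new CL fraction), so new CL fraction = 1 / 0.173 = 5.78.
fm × 6.5 + 1 − fm = 5.78  ⇒  fm × (6.5 − 1) = 4.78  ⇒  fm = 0.87.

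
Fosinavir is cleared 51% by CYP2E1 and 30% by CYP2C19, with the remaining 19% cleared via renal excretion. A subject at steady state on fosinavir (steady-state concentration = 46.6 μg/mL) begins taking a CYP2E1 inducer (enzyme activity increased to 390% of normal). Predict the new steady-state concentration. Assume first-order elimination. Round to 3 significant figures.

18.8 μg/mL

CYP2E1: 0.51 × 3.9 = 1.989
CYP2C19: 0.3 (unchanged)
Other: 0.19 (unchanged)
Relative clearance = 1.989 + 0.3 + 0.19 = 2.479.
With dosing unchanged, steady-state concentration scales as 1/CL: 46.6 / 2.479 = 18.8 μg/mL.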